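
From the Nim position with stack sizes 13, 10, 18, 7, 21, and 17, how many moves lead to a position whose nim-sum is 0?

In binary:
  01101  (13)
  01010  (10)
  10010  (18)
  00111  (7)
  10101  (21)
  10001  (17)
  -----
  10110  (22)
The overall nim-sum is X = 22. A stack of size p has a winning move iff p XOR X < p (reduce it to p XOR X).
  13: 13 XOR 22 = 27 ≥ 13 — no move.
  10: 10 XOR 22 = 28 ≥ 10 — no move.
  18: 18 XOR 22 = 4 < 18 — winning move (to 4).
  7: 7 XOR 22 = 17 ≥ 7 — no move.
  21: 21 XOR 22 = 3 < 21 — winning move (to 3).
  17: 17 XOR 22 = 7 < 17 — winning move (to 7).
That gives 3 winning moves.

3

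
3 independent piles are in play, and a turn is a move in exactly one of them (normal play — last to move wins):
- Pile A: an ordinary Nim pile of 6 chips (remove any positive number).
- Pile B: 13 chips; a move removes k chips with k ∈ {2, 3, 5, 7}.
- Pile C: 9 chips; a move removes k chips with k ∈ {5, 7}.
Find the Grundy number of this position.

5

Pile A is a plain Nim pile of size 6, so its Grundy value is 6.
For pile B, compute g(0), g(1), … with moves {2, 3, 5, 7}:
g(0) = mex{} = 0
g(1) = mex{} = 0
g(2) = mex{0} = 1
g(3) = mex{0} = 1
g(4) = mex{0,1} = 2
g(5) = mex{0,1} = 2
g(6) = mex{0,1,2} = 3
g(7) = mex{0,1,2} = 3
g(8) = mex{0,1,2,3} = 4
g(9) = mex{1,2,3} = 0
g(10) = mex{1,2,3,4} = 0
g(11) = mex{0,2,3,4} = 1
g(12) = mex{0,2,3} = 1
g(13) = mex{0,1,3,4} = 2
So g(13) = 2.
For pile C, compute g(0), g(1), … with moves {5, 7}:
g(0) = mex{} = 0
g(1) = mex{} = 0
g(2) = mex{} = 0
g(3) = mex{} = 0
g(4) = mex{} = 0
g(5) = mex{0} = 1
g(6) = mex{0} = 1
g(7) = mex{0} = 1
g(8) = mex{0} = 1
g(9) = mex{0} = 1
So g(9) = 1.
By the Sprague-Grundy theorem, the Grundy value of a sum of independent games is the XOR of the component values.
Combined value = 6 ⊕ 2 ⊕ 1 = 5.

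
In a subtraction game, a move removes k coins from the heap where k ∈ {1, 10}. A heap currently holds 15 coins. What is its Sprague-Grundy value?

0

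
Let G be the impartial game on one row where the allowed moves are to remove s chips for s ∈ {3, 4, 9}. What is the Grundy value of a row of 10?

1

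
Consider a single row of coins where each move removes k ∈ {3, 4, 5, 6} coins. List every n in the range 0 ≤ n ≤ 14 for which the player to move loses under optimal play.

0, 1, 2, 9, 10, 11

Build the Grundy sequence with g(k) = mex{g(k−s) : s ∈ {3, 4, 5, 6}, s ≤ k}:
k:     0  1  2  3  4  5  6  7  8  9 10 11 12 13 14
g(k):  0  0  0  1  1  1  2  2  2  0  0  0  1  1  1
The P-positions (g = 0) in 0..14 are 0, 1, 2, 9, 10, 11.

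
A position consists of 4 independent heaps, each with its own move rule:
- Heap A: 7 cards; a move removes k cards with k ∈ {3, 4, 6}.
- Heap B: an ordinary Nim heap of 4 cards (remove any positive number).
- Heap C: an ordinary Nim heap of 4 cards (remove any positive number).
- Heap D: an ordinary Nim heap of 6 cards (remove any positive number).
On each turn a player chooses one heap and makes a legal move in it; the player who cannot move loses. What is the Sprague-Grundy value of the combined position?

4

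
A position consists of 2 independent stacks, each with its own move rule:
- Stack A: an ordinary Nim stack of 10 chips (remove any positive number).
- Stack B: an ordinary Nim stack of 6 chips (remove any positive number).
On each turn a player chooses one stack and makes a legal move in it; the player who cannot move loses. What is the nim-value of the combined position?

12

Stack A is a plain Nim stack of size 10, so its Grundy value is 10.
Stack B is a plain Nim stack of size 6, so its Grundy value is 6.
By the Sprague-Grundy theorem, the Grundy value of a sum of independent games is the XOR of the component values.
Combined value = 10 XOR 6 = 12.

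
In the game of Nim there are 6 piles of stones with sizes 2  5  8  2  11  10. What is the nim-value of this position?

In binary:
  0010  (2)
  0101  (5)
  1000  (8)
  0010  (2)
  1011  (11)
  1010  (10)
  ----
  1100  (12)

12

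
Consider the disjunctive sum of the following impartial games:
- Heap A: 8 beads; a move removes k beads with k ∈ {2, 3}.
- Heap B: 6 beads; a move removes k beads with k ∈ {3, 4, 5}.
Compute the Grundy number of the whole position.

3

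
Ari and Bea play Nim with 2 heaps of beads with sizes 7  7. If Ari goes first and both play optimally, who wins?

Compute the nim-sum pairwise:
7 ⊕ 7 = 0
The nim-sum is 0, so this is a P-position: the player to move is in a losing position under optimal play; Ari is about to move from it and so loses — Bea wins.

Bea wins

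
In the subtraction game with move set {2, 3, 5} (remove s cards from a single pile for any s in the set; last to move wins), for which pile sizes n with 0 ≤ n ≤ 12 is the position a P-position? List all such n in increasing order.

0, 1, 7, 8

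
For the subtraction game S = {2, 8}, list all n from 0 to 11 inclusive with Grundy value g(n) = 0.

0, 1, 4, 5, 10, 11

Grundy values for subtraction set {2, 8}:
g(0) = mex{} = 0
g(1) = mex{} = 0
g(2) = mex{0} = 1
g(3) = mex{0} = 1
g(4) = mex{1} = 0
g(5) = mex{1} = 0
g(6) = mex{0} = 1
g(7) = mex{0} = 1
g(8) = mex{0,1} = 2
g(9) = mex{0,1} = 2
g(10) = mex{1,2} = 0
g(11) = mex{1,2} = 0
The P-positions (g = 0) in 0..11 are 0, 1, 4, 5, 10, 11.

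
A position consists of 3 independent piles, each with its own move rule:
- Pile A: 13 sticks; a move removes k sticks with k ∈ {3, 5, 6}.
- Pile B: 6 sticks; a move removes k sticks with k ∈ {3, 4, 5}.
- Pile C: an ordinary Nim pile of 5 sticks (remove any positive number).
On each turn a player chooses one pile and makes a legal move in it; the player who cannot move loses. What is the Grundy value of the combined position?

6

Grundy values for pile A (subtraction set {3, 5, 6}):
k:     0  1  2  3  4  5  6  7  8  9 10 11 12 13
g(k):  0  0  0  1  1  1  2  2  2  0  0  0  1  1
So g(13) = 1.
For pile B, compute g(0), g(1), … with moves {3, 4, 5}:
g(0) = mex{} = 0
g(1) = mex{} = 0
g(2) = mex{} = 0
g(3) = mex{0} = 1
g(4) = mex{0} = 1
g(5) = mex{0} = 1
g(6) = mex{0,1} = 2
So g(6) = 2.
Pile C is a plain Nim pile of size 5, so its Grundy value is 5.
By the Sprague-Grundy theorem, the Grundy value of a sum of independent games is the XOR of the component values.
Combined value = 1 ⊕ 2 ⊕ 5 = 6.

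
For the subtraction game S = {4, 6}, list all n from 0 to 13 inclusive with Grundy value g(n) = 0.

0, 1, 2, 3, 10, 11, 12, 13

Build the Grundy sequence with g(k) = mex{g(k−s) : s ∈ {4, 6}, s ≤ k}:
k:     0  1  2  3  4  5  6  7  8  9 10 11 12 13
g(k):  0  0  0  0  1  1  1  1  2  2  0  0  0  0
The P-positions (g = 0) in 0..13 are 0, 1, 2, 3, 10, 11, 12, 13.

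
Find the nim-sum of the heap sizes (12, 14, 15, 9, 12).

Nim-sum: 12 XOR 14 XOR 15 XOR 9 XOR 12 = 8.

8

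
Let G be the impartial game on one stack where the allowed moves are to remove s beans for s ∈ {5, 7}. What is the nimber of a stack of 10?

2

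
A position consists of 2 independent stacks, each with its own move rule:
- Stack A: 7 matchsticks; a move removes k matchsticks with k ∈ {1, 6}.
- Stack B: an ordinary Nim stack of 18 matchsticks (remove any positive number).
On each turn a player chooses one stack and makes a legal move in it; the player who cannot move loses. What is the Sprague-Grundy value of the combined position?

18

Build the Grundy sequence for stack A with g(k) = mex{g(k−s) : s ∈ {1, 6}, s ≤ k}:
g(0) = mex{} = 0
g(1) = mex{0} = 1
g(2) = mex{1} = 0
g(3) = mex{0} = 1
g(4) = mex{1} = 0
g(5) = mex{0} = 1
g(6) = mex{0,1} = 2
g(7) = mex{1,2} = 0
So g(7) = 0.
Stack B is a plain Nim stack of size 18, so its Grundy value is 18.
By the Sprague-Grundy theorem, the Grundy value of a sum of independent games is the XOR of the component values.
Combined value = 0 XOR 18 = 18.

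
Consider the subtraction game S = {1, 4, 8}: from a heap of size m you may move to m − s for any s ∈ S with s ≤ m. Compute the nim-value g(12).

0

Build the Grundy sequence with g(k) = mex{g(k−s) : s ∈ {1, 4, 8}, s ≤ k}:
g(0) = mex{} = 0
g(1) = mex{0} = 1
g(2) = mex{1} = 0
g(3) = mex{0} = 1
g(4) = mex{0,1} = 2
g(5) = mex{1,2} = 0
g(6) = mex{0} = 1
g(7) = mex{1} = 0
g(8) = mex{0,2} = 1
g(9) = mex{0,1} = 2
g(10) = mex{0,1,2} = 3
g(11) = mex{0,1,3} = 2
g(12) = mex{1,2} = 0
So g(12) = 0.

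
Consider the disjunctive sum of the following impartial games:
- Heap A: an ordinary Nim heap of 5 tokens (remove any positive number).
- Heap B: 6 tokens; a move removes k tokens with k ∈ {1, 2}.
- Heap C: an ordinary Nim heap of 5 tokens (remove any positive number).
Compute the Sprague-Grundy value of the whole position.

Heap A is a plain Nim heap of size 5, so its Grundy value is 5.
For heap B, compute g(0), g(1), … with moves {1, 2}:
k:     0  1  2  3  4  5  6
g(k):  0  1  2  0  1  2  0
So g(6) = 0.
Heap C is a plain Nim heap of size 5, so its Grundy value is 5.
The value of a disjunctive sum is the nim-sum of the parts.
Combined value = 5 ⊕ 0 ⊕ 5 = 0.

0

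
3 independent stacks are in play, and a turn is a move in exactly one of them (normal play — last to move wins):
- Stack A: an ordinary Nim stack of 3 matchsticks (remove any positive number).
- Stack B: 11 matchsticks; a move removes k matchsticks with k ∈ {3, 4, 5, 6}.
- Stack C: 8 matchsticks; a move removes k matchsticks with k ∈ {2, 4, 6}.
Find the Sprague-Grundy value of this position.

Stack A is a plain Nim stack of size 3, so its Grundy value is 3.
For stack B, compute g(0), g(1), … with moves {3, 4, 5, 6}:
k:     0  1  2  3  4  5  6  7  8  9 10 11
g(k):  0  0  0  1  1  1  2  2  2  0  0  0
So g(11) = 0.
Grundy values for stack C (subtraction set {2, 4, 6}):
k:     0  1  2  3  4  5  6  7  8
g(k):  0  0  1  1  2  2  3  3  0
So g(8) = 0.
By the Sprague-Grundy theorem, the Grundy value of a sum of independent games is the XOR of the component values.
Combined value = 3 XOR 0 XOR 0 = 3.

3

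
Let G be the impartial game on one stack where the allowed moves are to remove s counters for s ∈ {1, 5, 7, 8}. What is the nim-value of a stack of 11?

Grundy values for subtraction set {1, 5, 7, 8}:
g(0) = mex{} = 0
g(1) = mex{0} = 1
g(2) = mex{1} = 0
g(3) = mex{0} = 1
g(4) = mex{1} = 0
g(5) = mex{0} = 1
g(6) = mex{1} = 0
g(7) = mex{0} = 1
g(8) = mex{0,1} = 2
g(9) = mex{0,1,2} = 3
g(10) = mex{0,1,3} = 2
g(11) = mex{0,1,2} = 3
So g(11) = 3.

3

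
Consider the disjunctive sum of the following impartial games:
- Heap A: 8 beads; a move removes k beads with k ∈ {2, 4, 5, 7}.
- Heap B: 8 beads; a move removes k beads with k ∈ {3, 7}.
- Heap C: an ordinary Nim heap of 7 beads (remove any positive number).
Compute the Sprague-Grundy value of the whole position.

1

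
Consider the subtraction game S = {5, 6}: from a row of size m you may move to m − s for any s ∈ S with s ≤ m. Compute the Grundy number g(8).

1

Compute g(0), g(1), … for moves {5, 6}:
k:     0  1  2  3  4  5  6  7  8
g(k):  0  0  0  0  0  1  1  1  1
So g(8) = 1.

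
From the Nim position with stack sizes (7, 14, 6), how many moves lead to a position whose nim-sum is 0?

In binary:
  0111  (7)
  1110  (14)
  0110  (6)
  ----
  1111  (15)
The overall nim-sum is X = 15. A stack of size p has a winning move iff p XOR X < p (reduce it to p XOR X).
  7: 7 XOR 15 = 8 ≥ 7 — no move.
  14: 14 XOR 15 = 1 < 14 — winning move (to 1).
  6: 6 XOR 15 = 9 ≥ 6 — no move.
That gives 1 winning move.

1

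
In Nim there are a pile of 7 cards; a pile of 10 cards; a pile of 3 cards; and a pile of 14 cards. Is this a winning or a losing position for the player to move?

Losing position

Nim-sum: 7 XOR 10 XOR 3 XOR 14 = 0.
The nim-sum is 0, so this is a P-position: the player to move is in a losing position under optimal play.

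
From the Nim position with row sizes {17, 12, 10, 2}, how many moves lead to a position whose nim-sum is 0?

1

Compute the nim-sum pairwise:
17 ⊕ 12 = 29
29 ⊕ 10 = 23
23 ⊕ 2 = 21
The overall nim-sum is X = 21. A row of size p has a winning move iff p XOR X < p (reduce it to p XOR X).
  17: 17 XOR 21 = 4 < 17 — winning move (to 4).
  12: 12 XOR 21 = 25 ≥ 12 — no move.
  10: 10 XOR 21 = 31 ≥ 10 — no move.
  2: 2 XOR 21 = 23 ≥ 2 — no move.
That gives 1 winning move.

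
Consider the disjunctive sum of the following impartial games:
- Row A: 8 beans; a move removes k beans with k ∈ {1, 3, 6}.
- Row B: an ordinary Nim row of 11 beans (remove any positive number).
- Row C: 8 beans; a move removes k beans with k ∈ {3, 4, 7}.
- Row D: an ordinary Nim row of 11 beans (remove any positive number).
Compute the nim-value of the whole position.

Grundy values for row A (subtraction set {1, 3, 6}):
k:     0  1  2  3  4  5  6  7  8
g(k):  0  1  0  1  0  1  2  3  2
So g(8) = 2.
Row B is a plain Nim row of size 11, so its Grundy value is 11.
Grundy values for row C (subtraction set {3, 4, 7}):
g(0) = mex{} = 0
g(1) = mex{} = 0
g(2) = mex{} = 0
g(3) = mex{0} = 1
g(4) = mex{0} = 1
g(5) = mex{0} = 1
g(6) = mex{0,1} = 2
g(7) = mex{0,1} = 2
g(8) = mex{0,1} = 2
So g(8) = 2.
Row D is a plain Nim row of size 11, so its Grundy value is 11.
By the Sprague-Grundy theorem, the Grundy value of a sum of independent games is the XOR of the component values.
Combined value = 2 ⊕ 11 ⊕ 2 ⊕ 11 = 0.

0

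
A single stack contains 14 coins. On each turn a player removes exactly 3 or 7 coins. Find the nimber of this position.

1

Compute g(0), g(1), … for moves {3, 7}:
g(0) = mex{} = 0
g(1) = mex{} = 0
g(2) = mex{} = 0
g(3) = mex{0} = 1
g(4) = mex{0} = 1
g(5) = mex{0} = 1
g(6) = mex{1} = 0
g(7) = mex{0,1} = 2
g(8) = mex{0,1} = 2
g(9) = mex{0} = 1
g(10) = mex{1,2} = 0
g(11) = mex{1,2} = 0
g(12) = mex{1} = 0
g(13) = mex{0} = 1
g(14) = mex{0,2} = 1
So g(14) = 1.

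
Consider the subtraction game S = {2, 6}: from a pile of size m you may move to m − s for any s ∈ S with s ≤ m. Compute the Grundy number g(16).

Build the Grundy sequence with g(k) = mex{g(k−s) : s ∈ {2, 6}, s ≤ k}:
k:     0  1  2  3  4  5  6  7  8  9 10 11 12 13 14 15 16
g(k):  0  0  1  1  0  0  1  1  0  0  1  1  0  0  1  1  0
So g(16) = 0.

0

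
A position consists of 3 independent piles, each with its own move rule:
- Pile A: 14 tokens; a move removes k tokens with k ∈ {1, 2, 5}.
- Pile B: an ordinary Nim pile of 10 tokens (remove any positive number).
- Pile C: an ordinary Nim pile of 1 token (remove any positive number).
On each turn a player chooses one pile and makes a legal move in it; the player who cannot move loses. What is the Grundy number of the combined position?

9

Grundy values for pile A (subtraction set {1, 2, 5}):
k:     0  1  2  3  4  5  6  7  8  9 10 11 12 13 14
g(k):  0  1  2  0  1  2  0  1  2  0  1  2  0  1  2
So g(14) = 2.
Pile B is a plain Nim pile of size 10, so its Grundy value is 10.
Pile C is a plain Nim pile of size 1, so its Grundy value is 1.
By the Sprague-Grundy theorem, the Grundy value of a sum of independent games is the XOR of the component values.
Combined value = 2 XOR 10 XOR 1 = 9.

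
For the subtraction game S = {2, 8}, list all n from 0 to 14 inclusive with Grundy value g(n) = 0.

0, 1, 4, 5, 10, 11, 14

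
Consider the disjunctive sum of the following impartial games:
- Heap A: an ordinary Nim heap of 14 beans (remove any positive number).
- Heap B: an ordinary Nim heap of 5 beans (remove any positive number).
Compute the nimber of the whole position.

Heap A is a plain Nim heap of size 14, so its Grundy value is 14.
Heap B is a plain Nim heap of size 5, so its Grundy value is 5.
The value of a disjunctive sum is the nim-sum of the parts.
Combined value = 14 ⊕ 5 = 11.

11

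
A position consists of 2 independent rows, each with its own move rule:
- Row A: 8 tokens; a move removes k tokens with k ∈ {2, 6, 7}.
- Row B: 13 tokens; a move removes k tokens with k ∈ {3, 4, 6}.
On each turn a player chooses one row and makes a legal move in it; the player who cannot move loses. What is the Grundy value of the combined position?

3

Build the Grundy sequence for row A with g(k) = mex{g(k−s) : s ∈ {2, 6, 7}, s ≤ k}:
k:     0  1  2  3  4  5  6  7  8
g(k):  0  0  1  1  0  0  1  1  2
So g(8) = 2.
For row B, compute g(0), g(1), … with moves {3, 4, 6}:
k:     0  1  2  3  4  5  6  7  8  9 10 11 12 13
g(k):  0  0  0  1  1  1  2  2  2  0  0  0  1  1
So g(13) = 1.
By the Sprague-Grundy theorem, the Grundy value of a sum of independent games is the XOR of the component values.
Combined value = 2 ⊕ 1 = 3.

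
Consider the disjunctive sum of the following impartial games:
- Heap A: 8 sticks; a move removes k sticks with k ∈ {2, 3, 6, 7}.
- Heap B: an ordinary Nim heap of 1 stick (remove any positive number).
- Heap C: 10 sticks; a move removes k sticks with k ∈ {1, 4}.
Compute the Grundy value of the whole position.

For heap A, compute g(0), g(1), … with moves {2, 3, 6, 7}:
k:     0  1  2  3  4  5  6  7  8
g(k):  0  0  1  1  2  0  3  1  2
So g(8) = 2.
Heap B is a plain Nim heap of size 1, so its Grundy value is 1.
For heap C, compute g(0), g(1), … with moves {1, 4}:
g(0) = mex{} = 0
g(1) = mex{0} = 1
g(2) = mex{1} = 0
g(3) = mex{0} = 1
g(4) = mex{0,1} = 2
g(5) = mex{1,2} = 0
g(6) = mex{0} = 1
g(7) = mex{1} = 0
g(8) = mex{0,2} = 1
g(9) = mex{0,1} = 2
g(10) = mex{1,2} = 0
So g(10) = 0.
The value of a disjunctive sum is the nim-sum of the parts.
Combined value = 2 XOR 1 XOR 0 = 3.

3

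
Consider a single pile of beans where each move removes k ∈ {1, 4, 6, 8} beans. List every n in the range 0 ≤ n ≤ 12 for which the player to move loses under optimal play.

Grundy values for subtraction set {1, 4, 6, 8}:
g(0) = mex{} = 0
g(1) = mex{0} = 1
g(2) = mex{1} = 0
g(3) = mex{0} = 1
g(4) = mex{0,1} = 2
g(5) = mex{1,2} = 0
g(6) = mex{0} = 1
g(7) = mex{1} = 0
g(8) = mex{0,2} = 1
g(9) = mex{0,1} = 2
g(10) = mex{0,1,2} = 3
g(11) = mex{0,1,3} = 2
g(12) = mex{1,2} = 0
The P-positions (g = 0) in 0..12 are 0, 2, 5, 7, 12.

0, 2, 5, 7, 12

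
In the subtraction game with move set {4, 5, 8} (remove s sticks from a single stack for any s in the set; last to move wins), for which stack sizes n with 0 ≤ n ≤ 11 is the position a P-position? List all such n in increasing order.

0, 1, 2, 3

Grundy values for subtraction set {4, 5, 8}:
g(0) = mex{} = 0
g(1) = mex{} = 0
g(2) = mex{} = 0
g(3) = mex{} = 0
g(4) = mex{0} = 1
g(5) = mex{0} = 1
g(6) = mex{0} = 1
g(7) = mex{0} = 1
g(8) = mex{0,1} = 2
g(9) = mex{0,1} = 2
g(10) = mex{0,1} = 2
g(11) = mex{0,1} = 2
The P-positions (g = 0) in 0..11 are 0, 1, 2, 3.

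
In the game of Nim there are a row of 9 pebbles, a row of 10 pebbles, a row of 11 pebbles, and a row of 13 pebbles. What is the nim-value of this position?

5

Compute the nim-sum pairwise:
9 XOR 10 = 3
3 XOR 11 = 8
8 XOR 13 = 5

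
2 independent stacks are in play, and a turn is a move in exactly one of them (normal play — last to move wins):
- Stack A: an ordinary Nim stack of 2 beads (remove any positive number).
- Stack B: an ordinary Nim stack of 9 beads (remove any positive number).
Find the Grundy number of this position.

11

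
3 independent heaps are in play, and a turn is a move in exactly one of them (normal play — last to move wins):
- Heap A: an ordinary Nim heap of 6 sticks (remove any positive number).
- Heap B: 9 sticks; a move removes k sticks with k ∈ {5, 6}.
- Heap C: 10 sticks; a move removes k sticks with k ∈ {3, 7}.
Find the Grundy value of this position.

Heap A is a plain Nim heap of size 6, so its Grundy value is 6.
Build the Grundy sequence for heap B with g(k) = mex{g(k−s) : s ∈ {5, 6}, s ≤ k}:
k:     0  1  2  3  4  5  6  7  8  9
g(k):  0  0  0  0  0  1  1  1  1  1
So g(9) = 1.
For heap C, compute g(0), g(1), … with moves {3, 7}:
g(0) = mex{} = 0
g(1) = mex{} = 0
g(2) = mex{} = 0
g(3) = mex{0} = 1
g(4) = mex{0} = 1
g(5) = mex{0} = 1
g(6) = mex{1} = 0
g(7) = mex{0,1} = 2
g(8) = mex{0,1} = 2
g(9) = mex{0} = 1
g(10) = mex{1,2} = 0
So g(10) = 0.
The value of a disjunctive sum is the nim-sum of the parts.
Combined value = 6 ⊕ 1 ⊕ 0 = 7.

7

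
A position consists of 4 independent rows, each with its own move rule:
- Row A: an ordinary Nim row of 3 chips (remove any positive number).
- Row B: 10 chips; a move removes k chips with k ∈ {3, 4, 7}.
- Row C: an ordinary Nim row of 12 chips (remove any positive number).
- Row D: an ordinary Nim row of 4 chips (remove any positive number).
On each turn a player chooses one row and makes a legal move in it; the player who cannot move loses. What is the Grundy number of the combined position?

11

Row A is a plain Nim row of size 3, so its Grundy value is 3.
Build the Grundy sequence for row B with g(k) = mex{g(k−s) : s ∈ {3, 4, 7}, s ≤ k}:
g(0) = mex{} = 0
g(1) = mex{} = 0
g(2) = mex{} = 0
g(3) = mex{0} = 1
g(4) = mex{0} = 1
g(5) = mex{0} = 1
g(6) = mex{0,1} = 2
g(7) = mex{0,1} = 2
g(8) = mex{0,1} = 2
g(9) = mex{0,1,2} = 3
g(10) = mex{1,2} = 0
So g(10) = 0.
Row C is a plain Nim row of size 12, so its Grundy value is 12.
Row D is a plain Nim row of size 4, so its Grundy value is 4.
The value of a disjunctive sum is the nim-sum of the parts.
Combined value = 3 XOR 0 XOR 12 XOR 4 = 11.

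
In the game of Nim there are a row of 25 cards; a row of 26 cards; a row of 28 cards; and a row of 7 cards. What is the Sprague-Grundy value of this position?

Write each in binary and XOR column by column:
  11001  (25)
  11010  (26)
  11100  (28)
  00111  (7)
  -----
  11000  (24)

24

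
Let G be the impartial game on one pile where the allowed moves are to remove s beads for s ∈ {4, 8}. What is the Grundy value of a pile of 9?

2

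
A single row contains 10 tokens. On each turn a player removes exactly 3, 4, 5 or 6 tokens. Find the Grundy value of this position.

0

Compute g(0), g(1), … for moves {3, 4, 5, 6}:
k:     0  1  2  3  4  5  6  7  8  9 10
g(k):  0  0  0  1  1  1  2  2  2  0  0
So g(10) = 0.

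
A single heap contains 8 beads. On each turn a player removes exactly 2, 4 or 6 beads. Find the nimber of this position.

Grundy values for subtraction set {2, 4, 6}:
k:     0  1  2  3  4  5  6  7  8
g(k):  0  0  1  1  2  2  3  3  0
So g(8) = 0.

0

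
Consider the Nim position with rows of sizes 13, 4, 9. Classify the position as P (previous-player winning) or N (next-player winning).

Compute the nim-sum pairwise:
13 ^ 4 = 9
9 ^ 9 = 0
The nim-sum is 0, so this is a P-position: the player to move is in a losing position under optimal play.

P-position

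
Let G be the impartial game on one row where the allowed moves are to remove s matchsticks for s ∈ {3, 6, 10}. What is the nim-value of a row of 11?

Build the Grundy sequence with g(k) = mex{g(k−s) : s ∈ {3, 6, 10}, s ≤ k}:
k:     0  1  2  3  4  5  6  7  8  9 10 11
g(k):  0  0  0  1  1  1  2  2  2  0  3  3
So g(11) = 3.

3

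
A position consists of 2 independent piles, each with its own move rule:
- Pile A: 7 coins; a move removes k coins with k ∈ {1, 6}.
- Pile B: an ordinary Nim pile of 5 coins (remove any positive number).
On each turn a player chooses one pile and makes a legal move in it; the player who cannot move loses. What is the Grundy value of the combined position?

For pile A, compute g(0), g(1), … with moves {1, 6}:
k:     0  1  2  3  4  5  6  7
g(k):  0  1  0  1  0  1  2  0
So g(7) = 0.
Pile B is a plain Nim pile of size 5, so its Grundy value is 5.
By the Sprague-Grundy theorem, the Grundy value of a sum of independent games is the XOR of the component values.
Combined value = 0 ⊕ 5 = 5.

5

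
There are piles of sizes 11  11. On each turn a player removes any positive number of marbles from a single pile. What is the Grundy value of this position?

0

Compute the nim-sum pairwise:
11 XOR 11 = 0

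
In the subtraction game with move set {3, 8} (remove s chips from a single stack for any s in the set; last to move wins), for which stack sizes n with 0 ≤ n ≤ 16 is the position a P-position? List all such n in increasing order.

0, 1, 2, 6, 7, 11, 12, 13

Compute g(0), g(1), … for moves {3, 8}:
k:     0  1  2  3  4  5  6  7  8  9 10 11 12 13 14 15 16
g(k):  0  0  0  1  1  1  0  0  2  1  1  0  0  0  1  1  1
The P-positions (g = 0) in 0..16 are 0, 1, 2, 6, 7, 11, 12, 13.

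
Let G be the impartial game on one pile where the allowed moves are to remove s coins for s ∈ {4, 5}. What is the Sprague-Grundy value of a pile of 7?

Grundy values for subtraction set {4, 5}:
k:     0  1  2  3  4  5  6  7
g(k):  0  0  0  0  1  1  1  1
So g(7) = 1.

1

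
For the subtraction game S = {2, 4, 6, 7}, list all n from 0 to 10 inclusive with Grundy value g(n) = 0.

0, 1, 9, 10

Compute g(0), g(1), … for moves {2, 4, 6, 7}:
g(0) = mex{} = 0
g(1) = mex{} = 0
g(2) = mex{0} = 1
g(3) = mex{0} = 1
g(4) = mex{0,1} = 2
g(5) = mex{0,1} = 2
g(6) = mex{0,1,2} = 3
g(7) = mex{0,1,2} = 3
g(8) = mex{0,1,2,3} = 4
g(9) = mex{1,2,3} = 0
g(10) = mex{1,2,3,4} = 0
The P-positions (g = 0) in 0..10 are 0, 1, 9, 10.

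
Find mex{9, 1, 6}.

0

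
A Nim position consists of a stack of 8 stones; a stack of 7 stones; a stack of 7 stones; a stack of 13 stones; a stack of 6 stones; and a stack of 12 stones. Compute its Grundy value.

15

Nim-sum: 8 ^ 7 ^ 7 ^ 13 ^ 6 ^ 12 = 15.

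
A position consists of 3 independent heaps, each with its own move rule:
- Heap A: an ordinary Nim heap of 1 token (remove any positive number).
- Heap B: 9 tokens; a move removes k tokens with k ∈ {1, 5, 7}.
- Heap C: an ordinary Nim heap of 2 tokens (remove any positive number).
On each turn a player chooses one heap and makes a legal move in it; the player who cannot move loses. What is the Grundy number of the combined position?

Heap A is a plain Nim heap of size 1, so its Grundy value is 1.
Grundy values for heap B (subtraction set {1, 5, 7}):
g(0) = mex{} = 0
g(1) = mex{0} = 1
g(2) = mex{1} = 0
g(3) = mex{0} = 1
g(4) = mex{1} = 0
g(5) = mex{0} = 1
g(6) = mex{1} = 0
g(7) = mex{0} = 1
g(8) = mex{1} = 0
g(9) = mex{0} = 1
So g(9) = 1.
Heap C is a plain Nim heap of size 2, so its Grundy value is 2.
By the Sprague-Grundy theorem, the Grundy value of a sum of independent games is the XOR of the component values.
Combined value = 1 XOR 1 XOR 2 = 2.

2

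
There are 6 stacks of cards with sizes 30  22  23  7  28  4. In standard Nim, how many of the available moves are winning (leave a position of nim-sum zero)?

Compute the nim-sum pairwise:
30 ⊕ 22 = 8
8 ⊕ 23 = 31
31 ⊕ 7 = 24
24 ⊕ 28 = 4
4 ⊕ 4 = 0
The nim-sum is already 0, so every move leaves a nonzero nim-sum — there are no winning moves.

0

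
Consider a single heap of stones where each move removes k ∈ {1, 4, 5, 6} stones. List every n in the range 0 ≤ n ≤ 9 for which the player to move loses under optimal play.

Build the Grundy sequence with g(k) = mex{g(k−s) : s ∈ {1, 4, 5, 6}, s ≤ k}:
k:     0  1  2  3  4  5  6  7  8  9
g(k):  0  1  0  1  2  3  2  3  4  0
The P-positions (g = 0) in 0..9 are 0, 2, 9.

0, 2, 9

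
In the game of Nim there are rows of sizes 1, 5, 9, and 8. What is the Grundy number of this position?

Compute the nim-sum pairwise:
1 ⊕ 5 = 4
4 ⊕ 9 = 13
13 ⊕ 8 = 5

5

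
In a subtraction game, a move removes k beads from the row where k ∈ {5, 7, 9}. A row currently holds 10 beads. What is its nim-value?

2

Compute g(0), g(1), … for moves {5, 7, 9}:
k:     0  1  2  3  4  5  6  7  8  9 10
g(k):  0  0  0  0  0  1  1  1  1  1  2
So g(10) = 2.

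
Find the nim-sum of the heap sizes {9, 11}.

2

Bitwise XOR of the heap sizes:
  1001  (9)
  1011  (11)
  ----
  0010  (2)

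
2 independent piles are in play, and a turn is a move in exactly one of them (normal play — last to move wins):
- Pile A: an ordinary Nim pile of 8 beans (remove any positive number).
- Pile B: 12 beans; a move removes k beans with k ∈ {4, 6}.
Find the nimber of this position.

Pile A is a plain Nim pile of size 8, so its Grundy value is 8.
Grundy values for pile B (subtraction set {4, 6}):
k:     0  1  2  3  4  5  6  7  8  9 10 11 12
g(k):  0  0  0  0  1  1  1  1  2  2  0  0  0
So g(12) = 0.
The value of a disjunctive sum is the nim-sum of the parts.
Combined value = 8 ⊕ 0 = 8.

8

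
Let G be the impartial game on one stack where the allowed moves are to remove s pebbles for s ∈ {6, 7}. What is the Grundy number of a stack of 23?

1

Build the Grundy sequence with g(k) = mex{g(k−s) : s ∈ {6, 7}, s ≤ k}:
k:     0  1  2  3  4  5  6  7  8  9 10 11 12 13 14 15 16 17 18 19 20 21 22 23
g(k):  0  0  0  0  0  0  1  1  1  1  1  1  2  0  0  0  0  0  0  1  1  1  1  1
So g(23) = 1.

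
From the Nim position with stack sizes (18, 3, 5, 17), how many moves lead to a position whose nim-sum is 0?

Bitwise XOR of the heap sizes:
  10010  (18)
  00011  (3)
  00101  (5)
  10001  (17)
  -----
  00101  (5)
The overall nim-sum is X = 5. A stack of size p has a winning move iff p XOR X < p (reduce it to p XOR X).
  18: 18 XOR 5 = 23 ≥ 18 — no move.
  3: 3 XOR 5 = 6 ≥ 3 — no move.
  5: 5 XOR 5 = 0 < 5 — winning move (to 0).
  17: 17 XOR 5 = 20 ≥ 17 — no move.
That gives 1 winning move.

1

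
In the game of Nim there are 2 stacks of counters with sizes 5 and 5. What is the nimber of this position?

Nim-sum: 5 XOR 5 = 0.

0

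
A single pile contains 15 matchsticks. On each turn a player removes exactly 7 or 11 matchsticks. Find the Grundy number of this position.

2

Grundy values for subtraction set {7, 11}:
k:     0  1  2  3  4  5  6  7  8  9 10 11 12 13 14 15
g(k):  0  0  0  0  0  0  0  1  1  1  1  1  1  1  2  2
So g(15) = 2.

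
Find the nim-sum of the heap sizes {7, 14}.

9

Nim-sum: 7 XOR 14 = 9.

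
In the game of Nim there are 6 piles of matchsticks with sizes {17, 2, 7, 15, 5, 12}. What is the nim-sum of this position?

18

In binary:
  10001  (17)
  00010  (2)
  00111  (7)
  01111  (15)
  00101  (5)
  01100  (12)
  -----
  10010  (18)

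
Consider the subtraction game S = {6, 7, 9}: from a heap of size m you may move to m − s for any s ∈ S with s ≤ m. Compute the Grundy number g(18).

Compute g(0), g(1), … for moves {6, 7, 9}:
k:     0  1  2  3  4  5  6  7  8  9 10 11 12 13 14 15 16 17 18
g(k):  0  0  0  0  0  0  1  1  1  1  1  1  2  2  2  0  0  0  0
So g(18) = 0.

0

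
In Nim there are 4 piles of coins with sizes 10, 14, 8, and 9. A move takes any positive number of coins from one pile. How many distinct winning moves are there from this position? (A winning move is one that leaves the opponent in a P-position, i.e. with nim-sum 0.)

1

Nim-sum: 10 XOR 14 XOR 8 XOR 9 = 5.
The overall nim-sum is X = 5. A pile of size p has a winning move iff p XOR X < p (reduce it to p XOR X).
  10: 10 XOR 5 = 15 ≥ 10 — no move.
  14: 14 XOR 5 = 11 < 14 — winning move (to 11).
  8: 8 XOR 5 = 13 ≥ 8 — no move.
  9: 9 XOR 5 = 12 ≥ 9 — no move.
That gives 1 winning move.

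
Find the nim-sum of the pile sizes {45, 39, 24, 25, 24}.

19

Compute the nim-sum pairwise:
45 ⊕ 39 = 10
10 ⊕ 24 = 18
18 ⊕ 25 = 11
11 ⊕ 24 = 19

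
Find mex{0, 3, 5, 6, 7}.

1

0 is in the set but 1 is not, so the mex is 1.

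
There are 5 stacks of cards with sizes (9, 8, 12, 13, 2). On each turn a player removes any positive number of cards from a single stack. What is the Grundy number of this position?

2

Compute the nim-sum pairwise:
9 ⊕ 8 = 1
1 ⊕ 12 = 13
13 ⊕ 13 = 0
0 ⊕ 2 = 2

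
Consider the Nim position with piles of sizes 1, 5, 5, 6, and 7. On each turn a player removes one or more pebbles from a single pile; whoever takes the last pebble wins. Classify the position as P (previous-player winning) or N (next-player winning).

P-position

Nim-sum: 1 ^ 5 ^ 5 ^ 6 ^ 7 = 0.
The nim-sum is 0, so this is a P-position: the player to move is in a losing position under optimal play.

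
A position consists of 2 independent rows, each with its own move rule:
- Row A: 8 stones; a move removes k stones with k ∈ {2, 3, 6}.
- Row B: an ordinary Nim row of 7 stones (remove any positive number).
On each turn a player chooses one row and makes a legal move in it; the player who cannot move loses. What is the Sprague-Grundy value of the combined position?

5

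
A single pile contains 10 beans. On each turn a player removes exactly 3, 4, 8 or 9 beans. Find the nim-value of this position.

Compute g(0), g(1), … for moves {3, 4, 8, 9}:
g(0) = mex{} = 0
g(1) = mex{} = 0
g(2) = mex{} = 0
g(3) = mex{0} = 1
g(4) = mex{0} = 1
g(5) = mex{0} = 1
g(6) = mex{0,1} = 2
g(7) = mex{1} = 0
g(8) = mex{0,1} = 2
g(9) = mex{0,1,2} = 3
g(10) = mex{0,2} = 1
So g(10) = 1.

1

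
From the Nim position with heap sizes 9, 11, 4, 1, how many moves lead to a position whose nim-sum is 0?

Nim-sum: 9 XOR 11 XOR 4 XOR 1 = 7.
The overall nim-sum is X = 7. A heap of size p has a winning move iff p XOR X < p (reduce it to p XOR X).
  9: 9 XOR 7 = 14 ≥ 9 — no move.
  11: 11 XOR 7 = 12 ≥ 11 — no move.
  4: 4 XOR 7 = 3 < 4 — winning move (to 3).
  1: 1 XOR 7 = 6 ≥ 1 — no move.
That gives 1 winning move.

1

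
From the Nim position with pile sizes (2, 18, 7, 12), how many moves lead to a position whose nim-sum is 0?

1

Nim-sum: 2 ⊕ 18 ⊕ 7 ⊕ 12 = 27.
The overall nim-sum is X = 27. A pile of size p has a winning move iff p XOR X < p (reduce it to p XOR X).
  2: 2 XOR 27 = 25 ≥ 2 — no move.
  18: 18 XOR 27 = 9 < 18 — winning move (to 9).
  7: 7 XOR 27 = 28 ≥ 7 — no move.
  12: 12 XOR 27 = 23 ≥ 12 — no move.
That gives 1 winning move.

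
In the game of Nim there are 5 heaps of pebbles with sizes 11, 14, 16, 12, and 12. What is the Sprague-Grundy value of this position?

In binary:
  01011  (11)
  01110  (14)
  10000  (16)
  01100  (12)
  01100  (12)
  -----
  10101  (21)

21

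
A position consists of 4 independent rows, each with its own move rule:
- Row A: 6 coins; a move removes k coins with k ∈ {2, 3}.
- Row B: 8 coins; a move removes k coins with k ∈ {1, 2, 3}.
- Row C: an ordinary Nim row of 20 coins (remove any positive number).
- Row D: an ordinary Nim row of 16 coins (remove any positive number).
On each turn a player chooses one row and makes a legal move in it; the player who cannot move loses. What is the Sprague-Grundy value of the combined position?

Build the Grundy sequence for row A with g(k) = mex{g(k−s) : s ∈ {2, 3}, s ≤ k}:
g(0) = mex{} = 0
g(1) = mex{} = 0
g(2) = mex{0} = 1
g(3) = mex{0} = 1
g(4) = mex{0,1} = 2
g(5) = mex{1} = 0
g(6) = mex{1,2} = 0
So g(6) = 0.
For row B, compute g(0), g(1), … with moves {1, 2, 3}:
g(0) = mex{} = 0
g(1) = mex{0} = 1
g(2) = mex{0,1} = 2
g(3) = mex{0,1,2} = 3
g(4) = mex{1,2,3} = 0
g(5) = mex{0,2,3} = 1
g(6) = mex{0,1,3} = 2
g(7) = mex{0,1,2} = 3
g(8) = mex{1,2,3} = 0
So g(8) = 0.
Row C is a plain Nim row of size 20, so its Grundy value is 20.
Row D is a plain Nim row of size 16, so its Grundy value is 16.
By the Sprague-Grundy theorem, the Grundy value of a sum of independent games is the XOR of the component values.
Combined value = 0 ⊕ 0 ⊕ 20 ⊕ 16 = 4.

4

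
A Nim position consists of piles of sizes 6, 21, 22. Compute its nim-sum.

Compute the nim-sum pairwise:
6 ⊕ 21 = 19
19 ⊕ 22 = 5

5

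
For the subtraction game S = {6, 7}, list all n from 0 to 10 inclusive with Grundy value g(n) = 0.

0, 1, 2, 3, 4, 5

Build the Grundy sequence with g(k) = mex{g(k−s) : s ∈ {6, 7}, s ≤ k}:
k:     0  1  2  3  4  5  6  7  8  9 10
g(k):  0  0  0  0  0  0  1  1  1  1  1
The P-positions (g = 0) in 0..10 are 0, 1, 2, 3, 4, 5.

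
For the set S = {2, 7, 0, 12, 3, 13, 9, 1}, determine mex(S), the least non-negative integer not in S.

The values 0, 1, 2, 3 are all present; 4 is the first non-negative integer missing from the set.

4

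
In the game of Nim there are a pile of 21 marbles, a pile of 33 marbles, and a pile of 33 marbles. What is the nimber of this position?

Compute the nim-sum pairwise:
21 XOR 33 = 52
52 XOR 33 = 21

21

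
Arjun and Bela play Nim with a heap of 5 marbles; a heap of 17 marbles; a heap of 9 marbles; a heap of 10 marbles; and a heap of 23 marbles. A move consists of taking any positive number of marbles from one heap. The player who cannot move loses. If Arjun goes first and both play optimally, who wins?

Bela wins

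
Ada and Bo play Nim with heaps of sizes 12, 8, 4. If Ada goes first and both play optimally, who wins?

Compute the nim-sum pairwise:
12 XOR 8 = 4
4 XOR 4 = 0
The nim-sum is 0, so this is a P-position: the player to move is in a losing position under optimal play; Ada is about to move from it and so loses — Bo wins.

Bo wins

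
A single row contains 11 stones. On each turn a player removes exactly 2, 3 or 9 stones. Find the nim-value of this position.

0

Grundy values for subtraction set {2, 3, 9}:
k:     0  1  2  3  4  5  6  7  8  9 10 11
g(k):  0  0  1  1  2  0  0  1  1  2  2  0
So g(11) = 0.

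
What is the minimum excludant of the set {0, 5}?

0 is in the set but 1 is not, so the mex is 1.

1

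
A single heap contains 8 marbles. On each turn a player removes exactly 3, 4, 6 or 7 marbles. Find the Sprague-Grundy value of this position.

2

Compute g(0), g(1), … for moves {3, 4, 6, 7}:
k:     0  1  2  3  4  5  6  7  8
g(k):  0  0  0  1  1  1  2  2  2
So g(8) = 2.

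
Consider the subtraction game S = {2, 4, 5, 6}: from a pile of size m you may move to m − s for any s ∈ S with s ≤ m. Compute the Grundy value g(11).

Build the Grundy sequence with g(k) = mex{g(k−s) : s ∈ {2, 4, 5, 6}, s ≤ k}:
k:     0  1  2  3  4  5  6  7  8  9 10 11
g(k):  0  0  1  1  2  2  3  3  0  0  1  1
So g(11) = 1.

1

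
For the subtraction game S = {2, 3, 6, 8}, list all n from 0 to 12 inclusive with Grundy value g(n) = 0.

0, 1, 5, 10

Grundy values for subtraction set {2, 3, 6, 8}:
g(0) = mex{} = 0
g(1) = mex{} = 0
g(2) = mex{0} = 1
g(3) = mex{0} = 1
g(4) = mex{0,1} = 2
g(5) = mex{1} = 0
g(6) = mex{0,1,2} = 3
g(7) = mex{0,2} = 1
g(8) = mex{0,1,3} = 2
g(9) = mex{0,1,3} = 2
g(10) = mex{1,2} = 0
g(11) = mex{0,1,2} = 3
g(12) = mex{0,2,3} = 1
The P-positions (g = 0) in 0..12 are 0, 1, 5, 10.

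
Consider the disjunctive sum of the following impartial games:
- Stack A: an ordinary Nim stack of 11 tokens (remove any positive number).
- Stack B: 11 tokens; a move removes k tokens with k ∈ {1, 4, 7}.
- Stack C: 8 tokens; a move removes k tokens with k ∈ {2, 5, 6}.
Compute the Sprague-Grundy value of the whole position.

10

Stack A is a plain Nim stack of size 11, so its Grundy value is 11.
For stack B, compute g(0), g(1), … with moves {1, 4, 7}:
k:     0  1  2  3  4  5  6  7  8  9 10 11
g(k):  0  1  0  1  2  0  1  2  0  1  0  1
So g(11) = 1.
Grundy values for stack C (subtraction set {2, 5, 6}):
k:     0  1  2  3  4  5  6  7  8
g(k):  0  0  1  1  0  2  1  3  0
So g(8) = 0.
By the Sprague-Grundy theorem, the Grundy value of a sum of independent games is the XOR of the component values.
Combined value = 11 XOR 1 XOR 0 = 10.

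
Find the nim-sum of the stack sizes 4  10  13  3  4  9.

Compute the nim-sum pairwise:
4 ⊕ 10 = 14
14 ⊕ 13 = 3
3 ⊕ 3 = 0
0 ⊕ 4 = 4
4 ⊕ 9 = 13

13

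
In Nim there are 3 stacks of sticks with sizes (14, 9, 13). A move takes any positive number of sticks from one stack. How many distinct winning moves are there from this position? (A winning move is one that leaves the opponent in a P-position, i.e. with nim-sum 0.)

Nim-sum: 14 ^ 9 ^ 13 = 10.
The overall nim-sum is X = 10. A stack of size p has a winning move iff p XOR X < p (reduce it to p XOR X).
  14: 14 XOR 10 = 4 < 14 — winning move (to 4).
  9: 9 XOR 10 = 3 < 9 — winning move (to 3).
  13: 13 XOR 10 = 7 < 13 — winning move (to 7).
That gives 3 winning moves.

3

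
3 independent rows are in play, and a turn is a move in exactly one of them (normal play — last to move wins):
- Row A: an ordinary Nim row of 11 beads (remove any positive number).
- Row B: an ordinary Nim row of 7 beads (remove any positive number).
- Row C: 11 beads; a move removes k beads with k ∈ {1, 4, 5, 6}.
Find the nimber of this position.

12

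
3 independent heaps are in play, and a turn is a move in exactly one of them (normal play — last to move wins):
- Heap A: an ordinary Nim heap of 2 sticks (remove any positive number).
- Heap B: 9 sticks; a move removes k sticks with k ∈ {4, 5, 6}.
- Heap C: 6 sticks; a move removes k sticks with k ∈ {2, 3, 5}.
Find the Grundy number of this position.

Heap A is a plain Nim heap of size 2, so its Grundy value is 2.
For heap B, compute g(0), g(1), … with moves {4, 5, 6}:
g(0) = mex{} = 0
g(1) = mex{} = 0
g(2) = mex{} = 0
g(3) = mex{} = 0
g(4) = mex{0} = 1
g(5) = mex{0} = 1
g(6) = mex{0} = 1
g(7) = mex{0} = 1
g(8) = mex{0,1} = 2
g(9) = mex{0,1} = 2
So g(9) = 2.
Grundy values for heap C (subtraction set {2, 3, 5}):
k:     0  1  2  3  4  5  6
g(k):  0  0  1  1  2  2  3
So g(6) = 3.
The value of a disjunctive sum is the nim-sum of the parts.
Combined value = 2 ⊕ 2 ⊕ 3 = 3.

3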